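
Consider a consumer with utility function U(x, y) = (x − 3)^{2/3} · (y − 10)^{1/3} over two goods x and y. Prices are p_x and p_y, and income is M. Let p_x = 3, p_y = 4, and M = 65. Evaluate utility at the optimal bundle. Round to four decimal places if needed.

MRS = 2·(y−10)/(x−3). Tangency with p_x/p_y gives y−10 = (1/2)·(p_x/p_y)·(x−3).
After buying the subsistence bundle (3, 10), a share 2/3 of the remaining income goes to x: x* = 3 + 2/3·(M − 3p_x − 10p_y)/p_x.
Discretionary income = 65 − 3·3 − 10·4 = 16; x* = 3 + 2/3·16/3 = 6.5556; y* = 10 + 1/3·16/4 = 11.3333.
Utility at the optimum: U(6.5556, 11.3333) = 2.564.

V = 2.564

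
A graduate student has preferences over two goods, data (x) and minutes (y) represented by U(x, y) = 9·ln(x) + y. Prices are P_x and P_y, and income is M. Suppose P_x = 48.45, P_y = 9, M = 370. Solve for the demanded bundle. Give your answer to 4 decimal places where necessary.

x* = 1.6718, y* = 32.1111

At the given prices: x* = 9·9/48.45 = 1.6718, and y* = 32.1111.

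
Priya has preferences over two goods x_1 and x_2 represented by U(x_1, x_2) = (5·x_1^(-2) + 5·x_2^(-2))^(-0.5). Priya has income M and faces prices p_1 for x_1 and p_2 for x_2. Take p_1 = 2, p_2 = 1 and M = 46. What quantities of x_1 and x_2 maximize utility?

MU_x_1 ∝ 5·x_1^(-3), MU_x_2 ∝ 5·x_2^(-3), so MRS = (x_2/x_1)^(3) = p_1/p_2.
Hence x_2/x_1 = (p_1/p_2)^(1/(3)), i.e. raised to the 1/3 power.
Substitute x_2 = (x_2/x_1)·x_1 into the budget: x_1* = M/(p_1 + p_2·(x_2/x_1)).
Numerically x_2/x_1 = 1.259921, so x_1* = 46/(2 + 1·1.259921) = 14.1108 and x_2* = 1.259921·14.1108 = 17.7785.

x_1* = 14.1108, x_2* = 17.7785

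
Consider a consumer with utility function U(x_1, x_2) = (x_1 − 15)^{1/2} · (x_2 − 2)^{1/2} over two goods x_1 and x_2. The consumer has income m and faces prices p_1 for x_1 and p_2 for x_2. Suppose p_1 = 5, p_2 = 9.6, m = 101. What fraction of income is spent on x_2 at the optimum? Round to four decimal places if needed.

share on x_2 = 0.2238

Discretionary income = 101 − 15·5 − 2·9.6 = 6.8; x_1* = 15 + 0.5·6.8/5 = 15.68; x_2* = 2 + 0.5·6.8/9.6 = 2.3542.
Expenditure on x_2: 9.6·2.3542 = 22.6; share = 0.2238.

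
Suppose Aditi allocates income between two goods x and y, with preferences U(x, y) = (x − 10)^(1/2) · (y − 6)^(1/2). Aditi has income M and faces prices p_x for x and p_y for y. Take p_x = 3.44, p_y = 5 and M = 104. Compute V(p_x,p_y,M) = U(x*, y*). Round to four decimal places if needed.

Discretionary income = 104 − 10·3.44 − 6·5 = 39.6; x* = 10 + 0.5·39.6/3.44 = 15.7558; y* = 6 + 0.5·39.6/5 = 9.96.
Utility at the optimum: U(15.7558, 9.96) = 4.7742.

V = 4.7742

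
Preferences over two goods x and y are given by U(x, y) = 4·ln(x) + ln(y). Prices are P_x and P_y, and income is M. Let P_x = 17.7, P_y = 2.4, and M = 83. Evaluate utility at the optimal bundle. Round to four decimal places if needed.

The MRS is 4·y/x. Set MRS = P_x/P_y.
So 4·P_y·y = P_x·x; combined with the budget, a share 0.8 of income goes to x.
Demand: x*(P_x,P_y,M) = 0.8·M/P_x and y* = 0.2·M/P_y.
At P_x=17.7, P_y=2.4, M=83: x* = 0.8·83/17.7 = 3.7514, y* = 6.9167.
Utility at the optimum: U(3.7514, 6.9167) = 7.2225.

V = 7.2225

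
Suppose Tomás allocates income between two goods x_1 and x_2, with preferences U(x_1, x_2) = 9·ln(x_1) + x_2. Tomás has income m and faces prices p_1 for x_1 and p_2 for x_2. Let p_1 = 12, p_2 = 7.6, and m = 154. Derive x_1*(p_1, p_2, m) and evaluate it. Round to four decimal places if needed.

MU_x_1 = 9/x_1, MU_x_2 = 1. Tangency: 9/x_1 = p_1/p_2.
So x_1*(p_1,p_2) = 9·p_2/p_1, independent of income; and x_2* = (m − 9·p_2)/p_2.
At the given prices: x_1* = 9·7.6/12 = 5.7.

x_1* = 5.7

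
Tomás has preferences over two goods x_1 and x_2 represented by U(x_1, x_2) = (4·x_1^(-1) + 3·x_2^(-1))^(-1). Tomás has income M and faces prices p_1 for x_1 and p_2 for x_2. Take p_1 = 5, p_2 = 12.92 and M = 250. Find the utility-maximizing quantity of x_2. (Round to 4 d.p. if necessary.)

With the ratio pinned down, the budget gives x_1* = M/(p_1 + p_2·(x_2/x_1)) and x_2* = (x_2/x_1)·x_1*.
Numerically x_2/x_1 = 0.538746, so x_1* = 250/(5 + 12.92·0.538746) = 20.902 and x_2* = 0.538746·20.902 = 11.2609.

x_2* = 11.2609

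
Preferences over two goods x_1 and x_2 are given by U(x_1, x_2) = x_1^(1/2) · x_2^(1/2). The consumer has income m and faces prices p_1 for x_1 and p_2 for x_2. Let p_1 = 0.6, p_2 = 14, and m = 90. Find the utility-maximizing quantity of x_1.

Tangency: MRS = x_2/x_1 = p_1/p_2.
Rearranging, p_2·x_2 = p_1·x_1. Substituting into the budget gives p_1·x_1·(1 + 1) = m.
Demand: x_1*(p_1,p_2,m) = 0.5·m/p_1 and x_2* = 0.5·m/p_2.
At p_1=0.6, p_2=14, m=90: x_1* = 0.5·90/0.6 = 75.

x_1* = 75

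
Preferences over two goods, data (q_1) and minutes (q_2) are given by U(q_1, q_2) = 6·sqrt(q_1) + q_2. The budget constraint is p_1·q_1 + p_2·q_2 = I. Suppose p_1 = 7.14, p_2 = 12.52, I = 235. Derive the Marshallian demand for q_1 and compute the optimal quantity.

Plugging in: q_1* = (3·12.52/7.14)² = 27.6729.

q_1* = 27.6729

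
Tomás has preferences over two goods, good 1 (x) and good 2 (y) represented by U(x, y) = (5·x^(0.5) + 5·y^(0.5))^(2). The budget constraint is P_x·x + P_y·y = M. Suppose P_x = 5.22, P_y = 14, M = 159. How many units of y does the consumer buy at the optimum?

From the CES first-order condition, (y/x)^(0.5) = P_x/P_y.
Solve for the ratio: y/x = [P_x/P_y]^(2).
With the ratio pinned down, the budget gives x* = M/(P_x + P_y·(y/x)) and y* = (y/x)·x*.
Numerically y/x = 0.139022, so x* = 159/(5.22 + 14·0.139022) = 22.1871 and y* = 0.139022·22.1871 = 3.0845.

y* = 3.0845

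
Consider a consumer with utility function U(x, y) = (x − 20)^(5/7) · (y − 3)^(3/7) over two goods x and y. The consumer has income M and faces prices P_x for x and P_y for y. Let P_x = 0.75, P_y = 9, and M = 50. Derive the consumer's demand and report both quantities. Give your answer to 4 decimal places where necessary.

This is Cobb-Douglas in (x−20, y−3): tangency gives 5/7·P_y·(y−3) = 3/7·P_x·(x−20).
After buying the subsistence bundle (20, 3), a share 0.625 of the remaining income goes to x: x* = 20 + 0.625·(M − 20P_x − 3P_y)/P_x.
Discretionary income = 50 − 20·0.75 − 3·9 = 8; x* = 20 + 0.625·8/0.75 = 26.6667; y* = 3 + 0.375·8/9 = 3.3333.

x* = 26.6667, y* = 3.3333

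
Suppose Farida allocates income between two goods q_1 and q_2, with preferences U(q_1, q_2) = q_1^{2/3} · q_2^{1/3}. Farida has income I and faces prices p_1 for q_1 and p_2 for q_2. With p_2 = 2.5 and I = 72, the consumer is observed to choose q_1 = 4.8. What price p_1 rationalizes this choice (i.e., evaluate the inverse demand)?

p_1 = 10

Tangency: MRS = 2·q_2/q_1 = p_1/p_2.
Rearranging, p_2·q_2 = (1/2)·p_1·q_1. Substituting into the budget gives p_1·q_1·(1 + (1/2)) = I.
Demand: q_1*(p_1,p_2,I) = 2/3·I/p_1 and q_2* = 1/3·I/p_2.
Set q_1* = 4.8 in the demand function and solve for p_1: p_1 = 10.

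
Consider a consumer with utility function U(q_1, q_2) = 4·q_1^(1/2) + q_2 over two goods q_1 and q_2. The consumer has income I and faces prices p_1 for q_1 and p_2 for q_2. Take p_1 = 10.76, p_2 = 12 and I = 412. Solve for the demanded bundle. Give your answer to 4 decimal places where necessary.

Set MRS = p_1/p_2: 2·q_1^(−1/2) = p_1/p_2.
Solve: √q_1 = 2·p_2/p_1, so q_1*(p_1,p_2) = (2·p_2/p_1)², and q_2* = (I − p_1·q_1*)/p_2.
Plugging in: q_1* = (2·12/10.76)² = 4.9751, q_2* = 29.8724.

q_1* = 4.9751, q_2* = 29.8724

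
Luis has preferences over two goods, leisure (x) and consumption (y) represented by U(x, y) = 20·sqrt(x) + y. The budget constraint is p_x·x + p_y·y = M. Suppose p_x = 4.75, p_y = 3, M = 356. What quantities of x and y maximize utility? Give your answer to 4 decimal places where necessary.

x* = 39.8892, y* = 55.5088

MU_x = 10/√x, MU_y = 1. Tangency: 10/√x = p_x/p_y.
Solve: √x = 10·p_y/p_x, so x*(p_x,p_y) = (10·p_y/p_x)², and y* = (M − p_x·x*)/p_y.
Plugging in: x* = (10·3/4.75)² = 39.8892, y* = 55.5088.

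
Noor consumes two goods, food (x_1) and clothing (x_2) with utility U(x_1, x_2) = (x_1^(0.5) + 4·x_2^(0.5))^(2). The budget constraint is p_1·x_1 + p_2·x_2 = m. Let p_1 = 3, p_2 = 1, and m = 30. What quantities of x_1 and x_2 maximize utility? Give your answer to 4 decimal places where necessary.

x_1* = 0.2041, x_2* = 29.3878

MU_x_1 ∝ x_1^(-0.5), MU_x_2 ∝ 4·x_2^(-0.5), so MRS = (1/4)·(x_2/x_1)^(0.5) = p_1/p_2.
Hence x_2/x_1 = (4·p_1/p_2)^(1/(0.5)), i.e. raised to the 2 power.
Substitute x_2 = (x_2/x_1)·x_1 into the budget: x_1* = m/(p_1 + p_2·(x_2/x_1)).
Numerically x_2/x_1 = 144, so x_1* = 30/(3 + 1·144) = 0.2041 and x_2* = 144·0.2041 = 29.3878.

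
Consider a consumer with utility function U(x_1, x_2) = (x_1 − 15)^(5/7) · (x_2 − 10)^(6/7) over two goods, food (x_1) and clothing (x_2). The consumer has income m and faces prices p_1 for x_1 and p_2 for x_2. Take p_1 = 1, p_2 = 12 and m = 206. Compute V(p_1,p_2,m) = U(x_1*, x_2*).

V = 32.6501

Let x_1' = x_1−15, x_2' = x_2−10. MRS = (5/6)·x_2'/x_1' = p_1/p_2.
After buying the subsistence bundle (15, 10), a share 5/11 of the remaining income goes to x_1: x_1* = 15 + 5/11·(m − 15p_1 − 10p_2)/p_1.
Discretionary income = 206 − 15·1 − 10·12 = 71; x_1* = 15 + 5/11·71/1 = 47.2727; x_2* = 10 + 6/11·71/12 = 13.2273.
Utility at the optimum: U(47.2727, 13.2273) = 32.6501.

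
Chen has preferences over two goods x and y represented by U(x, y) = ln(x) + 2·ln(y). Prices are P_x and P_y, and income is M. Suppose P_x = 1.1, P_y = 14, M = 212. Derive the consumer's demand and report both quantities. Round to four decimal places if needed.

x* = 64.2424, y* = 10.0952

MU_x/MU_y = (y)/(2·x); tangency sets this equal to P_x/P_y.
So P_y·y = 2·P_x·x; combined with the budget, a share 1/3 of income goes to x.
Demand: x*(P_x,P_y,M) = 1/3·M/P_x and y* = 2/3·M/P_y.
At P_x=1.1, P_y=14, M=212: x* = 1/3·212/1.1 = 64.2424, y* = 10.0952.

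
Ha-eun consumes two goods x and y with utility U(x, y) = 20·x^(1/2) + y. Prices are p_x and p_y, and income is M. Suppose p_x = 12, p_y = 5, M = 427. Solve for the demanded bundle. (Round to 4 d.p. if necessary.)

x* = 17.3611, y* = 43.7333

MU_x = 10/√x, MU_y = 1. Tangency: 10/√x = p_x/p_y.
Solve: √x = 10·p_y/p_x, so x*(p_x,p_y) = (10·p_y/p_x)², and y* = (M − p_x·x*)/p_y.
Plugging in: x* = (10·5/12)² = 17.3611, y* = 43.7333.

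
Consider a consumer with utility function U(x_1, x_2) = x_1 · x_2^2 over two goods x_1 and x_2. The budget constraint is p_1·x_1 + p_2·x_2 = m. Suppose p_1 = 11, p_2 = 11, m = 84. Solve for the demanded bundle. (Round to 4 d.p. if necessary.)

Tangency: MRS = (1/2)·x_2/x_1 = p_1/p_2.
Rearranging, p_2·x_2 = 2·p_1·x_1. Substituting into the budget gives p_1·x_1·(1 + 2) = m.
Demand: x_1*(p_1,p_2,m) = 1/3·m/p_1 and x_2* = 2/3·m/p_2.
At p_1=11, p_2=11, m=84: x_1* = 1/3·84/11 = 2.5455, x_2* = 5.0909.

x_1* = 2.5455, x_2* = 5.0909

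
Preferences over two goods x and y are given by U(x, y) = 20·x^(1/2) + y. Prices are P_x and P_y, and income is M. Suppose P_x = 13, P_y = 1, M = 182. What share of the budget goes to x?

share on x = 0.0423

Utility is quasi-linear in y; the FOC for x is 10/√x = P_x/P_y.
Thus x* = (10·P_y/P_x)² — independent of M — with the rest of income spent on y.
Plugging in: x* = (10·1/13)² = 0.5917, y* = 174.3077.
Expenditure on x: 13·0.5917 = 7.6923; share = 0.0423.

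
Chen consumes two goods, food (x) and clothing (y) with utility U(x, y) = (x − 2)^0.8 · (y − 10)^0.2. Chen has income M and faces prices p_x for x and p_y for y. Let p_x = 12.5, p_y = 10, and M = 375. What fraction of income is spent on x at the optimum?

share on x = 0.6

Let x' = x−2, y' = y−10. MRS = 4·y'/x' = p_x/p_y.
After buying the subsistence bundle (2, 10), a share 0.8 of the remaining income goes to x: x* = 2 + 0.8·(M − 2p_x − 10p_y)/p_x.
Discretionary income = 375 − 2·12.5 − 10·10 = 250; x* = 2 + 0.8·250/12.5 = 18; y* = 10 + 0.2·250/10 = 15.
Expenditure on x: 12.5·18 = 225; share = 0.6.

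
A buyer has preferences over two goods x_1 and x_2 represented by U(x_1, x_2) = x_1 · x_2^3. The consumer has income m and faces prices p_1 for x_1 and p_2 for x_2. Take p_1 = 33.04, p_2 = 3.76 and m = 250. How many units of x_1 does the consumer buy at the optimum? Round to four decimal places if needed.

MU_x_1/MU_x_2 = (x_2)/(3·x_1); tangency sets this equal to p_1/p_2.
So p_2·x_2 = 3·p_1·x_1; combined with the budget, a share 0.25 of income goes to x_1.
Demand: x_1*(p_1,p_2,m) = 0.25·m/p_1 and x_2* = 0.75·m/p_2.
At p_1=33.04, p_2=3.76, m=250: x_1* = 0.25·250/33.04 = 1.8916.

x_1* = 1.8916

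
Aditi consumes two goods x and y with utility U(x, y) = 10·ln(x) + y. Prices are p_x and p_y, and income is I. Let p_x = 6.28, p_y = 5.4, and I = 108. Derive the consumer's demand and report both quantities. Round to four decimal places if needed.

x* = 8.5987, y* = 10

Set MRS = p_x/p_y: (10/x)/1 = p_x/p_y.
So x*(p_x,p_y) = 10·p_y/p_x, independent of income; and y* = (I − 10·p_y)/p_y.
At the given prices: x* = 10·5.4/6.28 = 8.5987, and y* = 10.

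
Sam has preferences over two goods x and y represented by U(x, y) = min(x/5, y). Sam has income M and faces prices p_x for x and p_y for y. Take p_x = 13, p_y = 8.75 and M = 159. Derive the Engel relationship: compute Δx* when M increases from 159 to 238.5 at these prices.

With perfect complements, no substitution: consume in ratio x:y = 5:1.
Budget: p_x·x + p_y·(1/5)·x = M, so (5·p_x + p_y)·x = 5·M.
Demand: x*(p_x,p_y,M) = 5·M/(5·p_x + p_y), y* = M/(5·p_x + p_y).
Here 5·13 + 8.75 = 73.75, giving x* = 10.7797.
At M' = 238.5: x* = 16.1695. Change: 16.1695 − 10.7797 = 5.3898.

Δx* = 5.3898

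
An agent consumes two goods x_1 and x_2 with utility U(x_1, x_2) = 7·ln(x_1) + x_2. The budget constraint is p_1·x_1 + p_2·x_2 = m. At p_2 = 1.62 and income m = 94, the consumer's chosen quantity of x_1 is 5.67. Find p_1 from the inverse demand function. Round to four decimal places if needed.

MU_x_1 = 7/x_1, MU_x_2 = 1. Tangency: 7/x_1 = p_1/p_2.
So x_1*(p_1,p_2) = 7·p_2/p_1, independent of income; and x_2* = (m − 7·p_2)/p_2.
Set x_1* = 5.67 in the demand function and solve for p_1: p_1 = 2.

p_1 = 2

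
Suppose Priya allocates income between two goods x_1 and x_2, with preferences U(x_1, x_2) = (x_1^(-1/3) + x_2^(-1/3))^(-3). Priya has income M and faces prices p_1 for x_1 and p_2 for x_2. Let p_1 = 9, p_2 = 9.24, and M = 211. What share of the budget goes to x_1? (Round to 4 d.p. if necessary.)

From the CES first-order condition, (x_2/x_1)^(4/3) = p_1/p_2.
Hence x_2/x_1 = (p_1/p_2)^(1/(4/3)), i.e. raised to the 0.75 power.
With the ratio pinned down, the budget gives x_1* = M/(p_1 + p_2·(x_2/x_1)) and x_2* = (x_2/x_1)·x_1*.
Numerically x_2/x_1 = 0.980456, so x_1* = 211/(9 + 9.24·0.980456) = 11.6837 and x_2* = 0.980456·11.6837 = 11.4553.
Expenditure on x_1: 9·11.6837 = 105.1529; share = 0.4984.

share on x_1 = 0.4984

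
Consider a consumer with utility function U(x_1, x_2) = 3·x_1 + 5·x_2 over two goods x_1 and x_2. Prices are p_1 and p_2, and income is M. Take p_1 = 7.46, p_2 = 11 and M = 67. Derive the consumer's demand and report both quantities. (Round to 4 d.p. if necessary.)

Linear utility — the consumer picks whichever good has higher MU/price: 3/7.46 = 0.4021 vs 5/11 = 0.4545.
x_2 gives more utility per dollar, so spend all income on x_2: x_2* = M/p_2, x_1* = 0.
Numerically: x_1* = 0, x_2* = 6.0909.

x_1* = 0, x_2* = 6.0909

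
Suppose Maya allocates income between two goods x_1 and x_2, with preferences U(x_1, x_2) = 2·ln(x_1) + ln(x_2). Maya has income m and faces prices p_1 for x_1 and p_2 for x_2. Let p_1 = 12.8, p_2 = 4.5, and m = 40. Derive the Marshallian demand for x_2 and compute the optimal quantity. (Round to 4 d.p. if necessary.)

MU_x_1/MU_x_2 = (2·x_2)/(x_1); tangency sets this equal to p_1/p_2.
So 2·p_2·x_2 = p_1·x_1; combined with the budget, a share 2/3 of income goes to x_1.
Demand: x_1*(p_1,p_2,m) = 2/3·m/p_1 and x_2* = 1/3·m/p_2.
At p_1=12.8, p_2=4.5, m=40: x_2* = 1/3·40/4.5 = 2.963.

x_2* = 2.963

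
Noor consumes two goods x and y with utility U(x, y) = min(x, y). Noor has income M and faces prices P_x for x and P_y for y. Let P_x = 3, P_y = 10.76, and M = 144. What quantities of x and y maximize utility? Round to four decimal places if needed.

Leontief preferences: the optimum is at the kink where x/1 = y/1, i.e. y = x.
Budget: P_x·x + P_y·x = M, so (P_x + P_y)·x = M.
Demand: x*(P_x,P_y,M) = M/(P_x + P_y), y* = M/(P_x + P_y).
Here 3 + 10.76 = 13.76, giving x* = 10.4651 and y* = 10.4651.

x* = 10.4651, y* = 10.4651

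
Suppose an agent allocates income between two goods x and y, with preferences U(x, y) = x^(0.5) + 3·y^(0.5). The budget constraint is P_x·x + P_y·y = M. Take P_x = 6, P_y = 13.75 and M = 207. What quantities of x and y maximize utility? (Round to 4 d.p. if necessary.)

x* = 7.0018, y* = 11.9992

Numerically y/x = 1.713719, so x* = 207/(6 + 13.75·1.713719) = 7.0018 and y* = 1.713719·7.0018 = 11.9992.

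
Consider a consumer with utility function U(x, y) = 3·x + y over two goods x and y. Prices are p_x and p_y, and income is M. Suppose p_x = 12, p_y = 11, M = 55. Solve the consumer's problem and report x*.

x* = 4.5833

Perfect substitutes: compare marginal utility per dollar. 3/p_x vs 1/p_y → 0.25 vs 0.0909.
x gives more utility per dollar, so spend all income on x: x* = M/p_x, y* = 0.
Numerically: x* = 4.5833, y* = 0.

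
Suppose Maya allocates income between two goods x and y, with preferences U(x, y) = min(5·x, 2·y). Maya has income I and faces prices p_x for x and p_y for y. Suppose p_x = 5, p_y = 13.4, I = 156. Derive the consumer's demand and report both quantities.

Demand: x*(p_x,p_y,I) = 2·I/(2·p_x + 5·p_y), y* = 5·I/(2·p_x + 5·p_y).
Here 2·5 + 5·13.4 = 77, giving x* = 4.0519 and y* = 10.1299.

x* = 4.0519, y* = 10.1299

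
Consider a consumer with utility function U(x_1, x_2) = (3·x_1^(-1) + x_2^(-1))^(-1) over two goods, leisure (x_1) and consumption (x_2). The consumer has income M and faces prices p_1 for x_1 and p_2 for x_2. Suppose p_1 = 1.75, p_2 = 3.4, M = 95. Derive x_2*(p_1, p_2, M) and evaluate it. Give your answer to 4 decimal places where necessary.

From the CES first-order condition, 3·(x_2/x_1)^(2) = p_1/p_2.
Hence x_2/x_1 = ((1/3)·p_1/p_2)^(1/(2)), i.e. raised to the 0.5 power.
With the ratio pinned down, the budget gives x_1* = M/(p_1 + p_2·(x_2/x_1)) and x_2* = (x_2/x_1)·x_1*.
Numerically x_2/x_1 = 0.414208, so x_1* = 95/(1.75 + 3.4·0.414208) = 30.0794 and x_2* = 0.414208·30.0794 = 12.4591.

x_2* = 12.4591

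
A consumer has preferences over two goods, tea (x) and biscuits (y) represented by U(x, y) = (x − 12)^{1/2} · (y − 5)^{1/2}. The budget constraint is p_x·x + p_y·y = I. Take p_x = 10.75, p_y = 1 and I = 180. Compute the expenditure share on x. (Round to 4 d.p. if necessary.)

share on x = 0.8444

MRS = (y−5)/(x−12). Tangency with p_x/p_y gives y−5 = (p_x/p_y)·(x−12).
After buying the subsistence bundle (12, 5), a share 0.5 of the remaining income goes to x: x* = 12 + 0.5·(I − 12p_x − 5p_y)/p_x.
Discretionary income = 180 − 12·10.75 − 5·1 = 46; x* = 12 + 0.5·46/10.75 = 14.1395; y* = 5 + 0.5·46/1 = 28.
Expenditure on x: 10.75·14.1395 = 152; share = 0.8444.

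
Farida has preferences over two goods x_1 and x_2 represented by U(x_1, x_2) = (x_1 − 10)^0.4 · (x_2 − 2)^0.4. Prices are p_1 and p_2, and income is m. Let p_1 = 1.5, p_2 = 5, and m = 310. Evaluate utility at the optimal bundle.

Substituting into the budget: x_1* = 10 + 0.5·(m − 10·p_1 − 2·p_2)/p_1, and x_2* = 2 + 0.5·(…)/p_2.
Discretionary income = 310 − 10·1.5 − 2·5 = 285; x_1* = 10 + 0.5·285/1.5 = 105; x_2* = 2 + 0.5·285/5 = 30.5.
Utility at the optimum: U(105, 30.5) = 23.6063.

V = 23.6063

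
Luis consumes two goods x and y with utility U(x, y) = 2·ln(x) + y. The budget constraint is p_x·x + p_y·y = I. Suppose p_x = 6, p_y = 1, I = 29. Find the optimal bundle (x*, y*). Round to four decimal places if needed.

Set MRS = p_x/p_y: (2/x)/1 = p_x/p_y.
So x*(p_x,p_y) = 2·p_y/p_x, independent of income; and y* = (I − 2·p_y)/p_y.
At the given prices: x* = 2·1/6 = 0.3333, and y* = 27.

x* = 0.3333, y* = 27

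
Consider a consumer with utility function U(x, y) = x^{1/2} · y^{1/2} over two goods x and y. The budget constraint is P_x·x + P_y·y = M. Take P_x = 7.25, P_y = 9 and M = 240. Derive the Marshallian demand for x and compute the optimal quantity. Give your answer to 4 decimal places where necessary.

Tangency: MRS = y/x = P_x/P_y.
Rearranging, P_y·y = P_x·x. Substituting into the budget gives P_x·x·(1 + 1) = M.
Demand: x*(P_x,P_y,M) = 0.5·M/P_x and y* = 0.5·M/P_y.
At P_x=7.25, P_y=9, M=240: x* = 0.5·240/7.25 = 16.5517.

x* = 16.5517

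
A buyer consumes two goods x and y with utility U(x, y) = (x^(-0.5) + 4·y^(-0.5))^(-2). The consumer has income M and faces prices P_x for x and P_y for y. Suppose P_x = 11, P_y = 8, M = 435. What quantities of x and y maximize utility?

MU_x ∝ x^(-1.5), MU_y ∝ 4·y^(-1.5), so MRS = (1/4)·(y/x)^(1.5) = P_x/P_y.
Solve for the ratio: y/x = [4·P_x/P_y]^(2/3).
Substitute y = (y/x)·x into the budget: x* = M/(P_x + P_y·(y/x)).
Numerically y/x = 3.11584, so x* = 435/(11 + 8·3.11584) = 12.108 and y* = 3.11584·12.108 = 37.7265.

x* = 12.108, y* = 37.7265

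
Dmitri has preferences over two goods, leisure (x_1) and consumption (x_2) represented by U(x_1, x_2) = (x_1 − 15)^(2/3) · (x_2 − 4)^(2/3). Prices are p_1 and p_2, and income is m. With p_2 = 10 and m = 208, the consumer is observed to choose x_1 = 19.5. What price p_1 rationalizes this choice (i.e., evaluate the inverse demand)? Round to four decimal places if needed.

p_1 = 7

This is Cobb-Douglas in (x_1−15, x_2−4): tangency gives 2/3·p_2·(x_2−4) = 2/3·p_1·(x_1−15).
Substituting into the budget: x_1* = 15 + 0.5·(m − 15·p_1 − 4·p_2)/p_1, and x_2* = 4 + 0.5·(…)/p_2.
Set x_1* = 19.5 in the demand function and solve for p_1: p_1 = 7.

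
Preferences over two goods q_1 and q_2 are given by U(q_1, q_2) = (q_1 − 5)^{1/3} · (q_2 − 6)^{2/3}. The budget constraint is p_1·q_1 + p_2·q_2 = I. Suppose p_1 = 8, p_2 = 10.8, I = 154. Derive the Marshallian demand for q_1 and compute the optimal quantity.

q_1* = 7.05

Discretionary income = 154 − 5·8 − 6·10.8 = 49.2; q_1* = 5 + 1/3·49.2/8 = 7.05.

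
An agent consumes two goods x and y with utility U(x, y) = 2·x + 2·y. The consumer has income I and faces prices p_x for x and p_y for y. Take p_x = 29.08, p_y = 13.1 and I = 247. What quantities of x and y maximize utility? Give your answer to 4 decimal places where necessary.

x* = 0, y* = 18.855

Perfect substitutes: compare marginal utility per dollar. 2/p_x vs 2/p_y → 0.0688 vs 0.1527.
y gives more utility per dollar, so spend all income on y: y* = I/p_y, x* = 0.
Numerically: x* = 0, y* = 18.855.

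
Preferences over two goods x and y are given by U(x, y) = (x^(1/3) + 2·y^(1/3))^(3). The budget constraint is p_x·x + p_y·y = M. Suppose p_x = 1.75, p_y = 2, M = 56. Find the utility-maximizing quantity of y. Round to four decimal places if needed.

y* = 20.3198

From the CES first-order condition, (1/2)·(y/x)^(2/3) = p_x/p_y.
Solve for the ratio: y/x = [2·p_x/p_y]^(1.5).
Substitute y = (y/x)·x into the budget: x* = M/(p_x + p_y·(y/x)).
Numerically y/x = 2.315032, so x* = 56/(1.75 + 2·2.315032) = 8.7773 and y* = 2.315032·8.7773 = 20.3198.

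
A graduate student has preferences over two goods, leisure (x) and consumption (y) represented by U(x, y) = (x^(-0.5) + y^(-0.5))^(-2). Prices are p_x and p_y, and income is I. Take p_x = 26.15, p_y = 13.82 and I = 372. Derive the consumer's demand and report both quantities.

From the CES first-order condition, (y/x)^(1.5) = p_x/p_y.
Solve for the ratio: y/x = [p_x/p_y]^(2/3).
With the ratio pinned down, the budget gives x* = I/(p_x + p_y·(y/x)) and y* = (y/x)·x*.
Numerically y/x = 1.529827, so x* = 372/(26.15 + 13.82·1.529827) = 7.866 and y* = 1.529827·7.866 = 12.0336.

x* = 7.866, y* = 12.0336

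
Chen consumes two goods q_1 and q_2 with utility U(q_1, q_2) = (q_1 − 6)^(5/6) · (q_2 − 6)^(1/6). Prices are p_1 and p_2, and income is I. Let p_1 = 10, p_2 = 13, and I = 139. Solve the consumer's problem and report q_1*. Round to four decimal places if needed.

q_1* = 6.0833

Let q_1' = q_1−6, q_2' = q_2−6. MRS = 5·q_2'/q_1' = p_1/p_2.
Substituting into the budget: q_1* = 6 + 5/6·(I − 6·p_1 − 6·p_2)/p_1, and q_2* = 6 + 1/6·(…)/p_2.
Discretionary income = 139 − 6·10 − 6·13 = 1; q_1* = 6 + 5/6·1/10 = 6.0833.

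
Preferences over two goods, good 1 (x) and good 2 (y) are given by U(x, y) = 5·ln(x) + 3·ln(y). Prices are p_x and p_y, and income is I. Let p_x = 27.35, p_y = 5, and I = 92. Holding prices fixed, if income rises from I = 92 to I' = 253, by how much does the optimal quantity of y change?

The MRS is (5/3)·y/x. Set MRS = p_x/p_y.
So 5·p_y·y = 3·p_x·x; combined with the budget, a share 0.625 of income goes to x.
Demand: x*(p_x,p_y,I) = 0.625·I/p_x and y* = 0.375·I/p_y.
At p_x=27.35, p_y=5, I=92: y* = 0.375·92/5 = 6.9.
At I' = 253: y* = 18.975. Change: 18.975 − 6.9 = 12.075.

Δy* = 12.075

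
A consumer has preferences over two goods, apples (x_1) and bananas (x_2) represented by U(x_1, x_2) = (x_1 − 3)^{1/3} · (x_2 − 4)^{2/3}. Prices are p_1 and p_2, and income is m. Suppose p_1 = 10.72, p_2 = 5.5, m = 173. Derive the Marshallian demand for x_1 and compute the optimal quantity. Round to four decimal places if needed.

MRS = (1/2)·(x_2−4)/(x_1−3). Tangency with p_1/p_2 gives x_2−4 = 2·(p_1/p_2)·(x_1−3).
Substituting into the budget: x_1* = 3 + 1/3·(m − 3·p_1 − 4·p_2)/p_1, and x_2* = 4 + 2/3·(…)/p_2.
Discretionary income = 173 − 3·10.72 − 4·5.5 = 118.84; x_1* = 3 + 1/3·118.84/10.72 = 6.6953.

x_1* = 6.6953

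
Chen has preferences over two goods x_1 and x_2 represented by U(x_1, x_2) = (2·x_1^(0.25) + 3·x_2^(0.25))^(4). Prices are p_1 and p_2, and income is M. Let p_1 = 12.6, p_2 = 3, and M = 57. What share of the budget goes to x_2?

share on x_2 = 0.7348

MRS = MU_x_1/MU_x_2 = (2/3)·(x_2/x_1)^(0.75). Set equal to p_1/p_2.
Solve for the ratio: x_2/x_1 = [(3/2)·p_1/p_2]^(4/3).
Substitute x_2 = (x_2/x_1)·x_1 into the budget: x_1* = M/(p_1 + p_2·(x_2/x_1)).
Numerically x_2/x_1 = 11.635563, so x_1* = 57/(12.6 + 3·11.635563) = 1.1998 and x_2* = 11.635563·1.1998 = 13.9607.
Expenditure on x_2: 3·13.9607 = 41.8821; share = 0.7348.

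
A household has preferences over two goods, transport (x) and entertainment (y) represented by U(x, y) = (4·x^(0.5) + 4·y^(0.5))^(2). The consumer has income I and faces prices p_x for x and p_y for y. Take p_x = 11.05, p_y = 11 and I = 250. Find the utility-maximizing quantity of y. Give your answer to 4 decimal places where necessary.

MRS = MU_x/MU_y = (y/x)^(0.5). Set equal to p_x/p_y.
Solve for the ratio: y/x = [p_x/p_y]^(2).
With the ratio pinned down, the budget gives x* = I/(p_x + p_y·(y/x)) and y* = (y/x)·x*.
Numerically y/x = 1.009112, so x* = 250/(11.05 + 11·1.009112) = 11.2866 and y* = 1.009112·11.2866 = 11.3894.

y* = 11.3894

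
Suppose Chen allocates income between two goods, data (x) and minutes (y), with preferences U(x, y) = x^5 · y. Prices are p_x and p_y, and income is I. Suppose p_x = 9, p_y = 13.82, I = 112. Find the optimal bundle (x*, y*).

x* = 10.3704, y* = 1.3507

Demand: x*(p_x,p_y,I) = 5/6·I/p_x and y* = 1/6·I/p_y.
At p_x=9, p_y=13.82, I=112: x* = 5/6·112/9 = 10.3704, y* = 1.3507.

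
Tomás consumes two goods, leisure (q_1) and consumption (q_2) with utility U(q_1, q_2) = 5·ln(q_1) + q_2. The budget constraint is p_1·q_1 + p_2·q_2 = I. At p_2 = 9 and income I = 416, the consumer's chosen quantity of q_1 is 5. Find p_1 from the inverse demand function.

p_1 = 9

Set MRS = p_1/p_2: (5/q_1)/1 = p_1/p_2.
So q_1*(p_1,p_2) = 5·p_2/p_1, independent of income; and q_2* = (I − 5·p_2)/p_2.
Set q_1* = 5 in the demand function and solve for p_1: p_1 = 9.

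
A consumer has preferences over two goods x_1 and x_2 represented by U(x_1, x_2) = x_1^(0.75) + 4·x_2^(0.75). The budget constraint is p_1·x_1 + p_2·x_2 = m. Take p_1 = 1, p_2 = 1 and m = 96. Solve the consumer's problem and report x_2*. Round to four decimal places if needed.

MRS = MU_x_1/MU_x_2 = (1/4)·(x_2/x_1)^(0.25). Set equal to p_1/p_2.
Hence x_2/x_1 = (4·p_1/p_2)^(1/(0.25)), i.e. raised to the 4 power.
Substitute x_2 = (x_2/x_1)·x_1 into the budget: x_1* = m/(p_1 + p_2·(x_2/x_1)).
Numerically x_2/x_1 = 256, so x_1* = 96/(1 + 1·256) = 0.3735 and x_2* = 256·0.3735 = 95.6265.

x_2* = 95.6265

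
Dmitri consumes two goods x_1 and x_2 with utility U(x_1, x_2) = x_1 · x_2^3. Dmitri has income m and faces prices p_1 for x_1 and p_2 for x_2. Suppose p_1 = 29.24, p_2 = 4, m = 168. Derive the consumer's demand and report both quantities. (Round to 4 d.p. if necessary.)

Demand: x_1*(p_1,p_2,m) = 0.25·m/p_1 and x_2* = 0.75·m/p_2.
At p_1=29.24, p_2=4, m=168: x_1* = 0.25·168/29.24 = 1.4364, x_2* = 31.5.

x_1* = 1.4364, x_2* = 31.5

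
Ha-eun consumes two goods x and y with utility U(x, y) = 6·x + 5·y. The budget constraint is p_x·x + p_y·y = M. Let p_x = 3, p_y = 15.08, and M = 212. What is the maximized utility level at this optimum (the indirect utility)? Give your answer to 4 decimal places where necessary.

V = 424

Perfect substitutes: compare marginal utility per dollar. 6/p_x vs 5/p_y → 2 vs 0.3316.
x gives more utility per dollar, so spend all income on x: x* = M/p_x, y* = 0.
Numerically: x* = 70.6667, y* = 0.
Utility at the optimum: U(70.6667, 0) = 424.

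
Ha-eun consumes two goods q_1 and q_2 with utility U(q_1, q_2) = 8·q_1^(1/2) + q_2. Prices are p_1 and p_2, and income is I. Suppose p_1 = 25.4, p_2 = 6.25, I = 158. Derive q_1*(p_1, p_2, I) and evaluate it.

q_1* = 0.9688

Set MRS = p_1/p_2: 4·q_1^(−1/2) = p_1/p_2.
Thus q_1* = (4·p_2/p_1)² — independent of I — with the rest of income spent on q_2.
Plugging in: q_1* = (4·6.25/25.4)² = 0.9688.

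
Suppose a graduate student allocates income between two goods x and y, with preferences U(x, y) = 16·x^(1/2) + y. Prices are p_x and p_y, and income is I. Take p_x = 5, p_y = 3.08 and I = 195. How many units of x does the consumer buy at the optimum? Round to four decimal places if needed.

x* = 24.2852

MU_x = 8/√x, MU_y = 1. Tangency: 8/√x = p_x/p_y.
Thus x* = (8·p_y/p_x)² — independent of I — with the rest of income spent on y.
Plugging in: x* = (8·3.08/5)² = 24.2852.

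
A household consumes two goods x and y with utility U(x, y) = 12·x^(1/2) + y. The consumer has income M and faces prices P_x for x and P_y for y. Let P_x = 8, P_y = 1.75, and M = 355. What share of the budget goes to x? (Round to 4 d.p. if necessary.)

share on x = 0.0388

MU_x = 6/√x, MU_y = 1. Tangency: 6/√x = P_x/P_y.
Solve: √x = 6·P_y/P_x, so x*(P_x,P_y) = (6·P_y/P_x)², and y* = (M − P_x·x*)/P_y.
Plugging in: x* = (6·1.75/8)² = 1.7227, y* = 194.9821.
Expenditure on x: 8·1.7227 = 13.7812; share = 0.0388.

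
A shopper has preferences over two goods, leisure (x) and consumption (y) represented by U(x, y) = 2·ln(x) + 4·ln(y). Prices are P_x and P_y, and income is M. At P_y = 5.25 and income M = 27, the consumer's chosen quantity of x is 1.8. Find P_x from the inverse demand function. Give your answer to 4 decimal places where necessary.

The MRS is (1/2)·y/x. Set MRS = P_x/P_y.
So 2·P_y·y = 4·P_x·x; combined with the budget, a share 1/3 of income goes to x.
Demand: x*(P_x,P_y,M) = 1/3·M/P_x and y* = 2/3·M/P_y.
Set x* = 1.8 in the demand function and solve for P_x: P_x = 5.

P_x = 5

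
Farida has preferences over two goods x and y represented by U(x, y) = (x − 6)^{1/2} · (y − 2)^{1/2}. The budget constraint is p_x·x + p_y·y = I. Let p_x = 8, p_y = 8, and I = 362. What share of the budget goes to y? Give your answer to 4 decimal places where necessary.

Substituting into the budget: x* = 6 + 0.5·(I − 6·p_x − 2·p_y)/p_x, and y* = 2 + 0.5·(…)/p_y.
Discretionary income = 362 − 6·8 − 2·8 = 298; x* = 6 + 0.5·298/8 = 24.625; y* = 2 + 0.5·298/8 = 20.625.
Expenditure on y: 8·20.625 = 165; share = 0.4558.

share on y = 0.4558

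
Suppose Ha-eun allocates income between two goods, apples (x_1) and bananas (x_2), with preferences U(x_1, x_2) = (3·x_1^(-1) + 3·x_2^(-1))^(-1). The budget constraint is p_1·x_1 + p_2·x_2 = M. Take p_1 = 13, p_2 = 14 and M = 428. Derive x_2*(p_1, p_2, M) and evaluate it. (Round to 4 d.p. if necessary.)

With the ratio pinned down, the budget gives x_1* = M/(p_1 + p_2·(x_2/x_1)) and x_2* = (x_2/x_1)·x_1*.
Numerically x_2/x_1 = 0.963624, so x_1* = 428/(13 + 14·0.963624) = 16.1566 and x_2* = 0.963624·16.1566 = 15.5689.

x_2* = 15.5689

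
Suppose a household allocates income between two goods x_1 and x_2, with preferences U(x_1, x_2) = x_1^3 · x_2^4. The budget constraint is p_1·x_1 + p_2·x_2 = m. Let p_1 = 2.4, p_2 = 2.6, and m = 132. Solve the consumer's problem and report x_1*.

x_1* = 23.5714

Tangency: MRS = (3/4)·x_2/x_1 = p_1/p_2.
Rearranging, p_2·x_2 = (4/3)·p_1·x_1. Substituting into the budget gives p_1·x_1·(1 + (4/3)) = m.
Demand: x_1*(p_1,p_2,m) = 3/7·m/p_1 and x_2* = 4/7·m/p_2.
At p_1=2.4, p_2=2.6, m=132: x_1* = 3/7·132/2.4 = 23.5714.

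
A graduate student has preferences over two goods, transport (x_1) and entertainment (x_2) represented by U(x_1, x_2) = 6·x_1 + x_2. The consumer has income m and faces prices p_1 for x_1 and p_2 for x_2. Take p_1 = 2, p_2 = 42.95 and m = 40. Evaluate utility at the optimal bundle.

V = 120

Perfect substitutes: compare marginal utility per dollar. 6/p_1 vs 1/p_2 → 3 vs 0.0233.
x_1 gives more utility per dollar, so spend all income on x_1: x_1* = m/p_1, x_2* = 0.
Numerically: x_1* = 20, x_2* = 0.
Utility at the optimum: U(20, 0) = 120.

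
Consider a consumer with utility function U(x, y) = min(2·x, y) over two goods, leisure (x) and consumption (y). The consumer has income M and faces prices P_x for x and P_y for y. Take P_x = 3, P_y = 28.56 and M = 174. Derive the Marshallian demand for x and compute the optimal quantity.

Demand: x*(P_x,P_y,M) = M/(P_x + 2·P_y), y* = 2·M/(P_x + 2·P_y).
Here 3 + 2·28.56 = 60.12, giving x* = 2.8942.

x* = 2.8942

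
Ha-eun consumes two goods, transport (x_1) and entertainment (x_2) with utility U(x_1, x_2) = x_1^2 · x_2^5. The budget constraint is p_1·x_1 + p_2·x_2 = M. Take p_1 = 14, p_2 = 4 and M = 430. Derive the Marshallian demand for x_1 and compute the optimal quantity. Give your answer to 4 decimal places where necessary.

x_1* = 8.7755

Demand: x_1*(p_1,p_2,M) = 2/7·M/p_1 and x_2* = 5/7·M/p_2.
At p_1=14, p_2=4, M=430: x_1* = 2/7·430/14 = 8.7755.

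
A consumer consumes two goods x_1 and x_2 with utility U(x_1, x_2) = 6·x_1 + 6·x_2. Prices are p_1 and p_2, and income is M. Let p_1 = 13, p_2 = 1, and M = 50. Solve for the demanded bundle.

Perfect substitutes: compare marginal utility per dollar. 6/p_1 vs 6/p_2 → 0.4615 vs 6.
x_2 gives more utility per dollar, so spend all income on x_2: x_2* = M/p_2, x_1* = 0.
Numerically: x_1* = 0, x_2* = 50.

x_1* = 0, x_2* = 50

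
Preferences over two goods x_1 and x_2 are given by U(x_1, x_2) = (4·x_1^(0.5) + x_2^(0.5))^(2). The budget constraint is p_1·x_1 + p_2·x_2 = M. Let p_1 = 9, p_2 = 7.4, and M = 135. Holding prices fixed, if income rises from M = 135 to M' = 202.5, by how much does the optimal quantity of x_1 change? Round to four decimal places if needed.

Δx_1* = 6.9702

MU_x_1 ∝ 4·x_1^(-0.5), MU_x_2 ∝ x_2^(-0.5), so MRS = 4·(x_2/x_1)^(0.5) = p_1/p_2.
Solve for the ratio: x_2/x_1 = [(1/4)·p_1/p_2]^(2).
Substitute x_2 = (x_2/x_1)·x_1 into the budget: x_1* = M/(p_1 + p_2·(x_2/x_1)).
Numerically x_2/x_1 = 0.092449, so x_1* = 135/(9 + 7.4·0.092449) = 13.9403.
At M' = 202.5: x_1* = 20.9105. Change: 20.9105 − 13.9403 = 6.9702.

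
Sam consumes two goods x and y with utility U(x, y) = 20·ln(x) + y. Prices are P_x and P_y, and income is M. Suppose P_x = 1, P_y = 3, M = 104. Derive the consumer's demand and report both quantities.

x* = 60, y* = 14.6667

Set MRS = P_x/P_y: (20/x)/1 = P_x/P_y.
So x*(P_x,P_y) = 20·P_y/P_x, independent of income; and y* = (M − 20·P_y)/P_y.
At the given prices: x* = 20·3/1 = 60, and y* = 14.6667.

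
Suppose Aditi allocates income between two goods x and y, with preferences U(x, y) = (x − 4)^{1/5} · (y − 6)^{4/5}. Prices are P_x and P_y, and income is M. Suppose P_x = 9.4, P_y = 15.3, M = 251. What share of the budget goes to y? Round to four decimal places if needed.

share on y = 0.7533

MRS = (1/4)·(y−6)/(x−4). Tangency with P_x/P_y gives y−6 = 4·(P_x/P_y)·(x−4).
Substituting into the budget: x* = 4 + 0.2·(M − 4·P_x − 6·P_y)/P_x, and y* = 6 + 0.8·(…)/P_y.
Discretionary income = 251 − 4·9.4 − 6·15.3 = 121.6; x* = 4 + 0.2·121.6/9.4 = 6.5872; y* = 6 + 0.8·121.6/15.3 = 12.3582.
Expenditure on y: 15.3·12.3582 = 189.08; share = 0.7533.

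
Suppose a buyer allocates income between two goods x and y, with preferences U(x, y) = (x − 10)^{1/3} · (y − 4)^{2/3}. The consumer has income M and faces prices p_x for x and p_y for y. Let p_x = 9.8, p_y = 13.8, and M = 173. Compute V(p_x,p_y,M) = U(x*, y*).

MRS = (1/2)·(y−4)/(x−10). Tangency with p_x/p_y gives y−4 = 2·(p_x/p_y)·(x−10).
After buying the subsistence bundle (10, 4), a share 1/3 of the remaining income goes to x: x* = 10 + 1/3·(M − 10p_x − 4p_y)/p_x.
Discretionary income = 173 − 10·9.8 − 4·13.8 = 19.8; x* = 10 + 1/3·19.8/9.8 = 10.6735; y* = 4 + 2/3·19.8/13.8 = 4.9565.
Utility at the optimum: U(10.6735, 4.9565) = 0.8509.

V = 0.8509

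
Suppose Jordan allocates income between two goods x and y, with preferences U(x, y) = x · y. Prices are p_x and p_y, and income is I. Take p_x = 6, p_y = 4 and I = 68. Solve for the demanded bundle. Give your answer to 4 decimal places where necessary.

The MRS is y/x. Set MRS = p_x/p_y.
So p_y·y = p_x·x; combined with the budget, a share 0.5 of income goes to x.
Demand: x*(p_x,p_y,I) = 0.5·I/p_x and y* = 0.5·I/p_y.
At p_x=6, p_y=4, I=68: x* = 0.5·68/6 = 5.6667, y* = 8.5.

x* = 5.6667, y* = 8.5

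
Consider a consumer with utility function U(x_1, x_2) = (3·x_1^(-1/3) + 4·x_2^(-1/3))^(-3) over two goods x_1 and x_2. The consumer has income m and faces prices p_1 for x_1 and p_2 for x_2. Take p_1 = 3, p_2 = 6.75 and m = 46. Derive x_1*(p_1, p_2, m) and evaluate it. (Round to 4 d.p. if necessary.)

MRS = MU_x_1/MU_x_2 = (3/4)·(x_2/x_1)^(4/3). Set equal to p_1/p_2.
Solve for the ratio: x_2/x_1 = [(4/3)·p_1/p_2]^(0.75).
With the ratio pinned down, the budget gives x_1* = m/(p_1 + p_2·(x_2/x_1)) and x_2* = (x_2/x_1)·x_1*.
Numerically x_2/x_1 = 0.675409, so x_1* = 46/(3 + 6.75·0.675409) = 6.0854.

x_1* = 6.0854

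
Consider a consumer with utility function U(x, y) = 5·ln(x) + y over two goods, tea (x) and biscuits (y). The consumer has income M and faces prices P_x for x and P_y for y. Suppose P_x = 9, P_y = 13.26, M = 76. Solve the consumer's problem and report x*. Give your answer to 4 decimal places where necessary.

MU_x = 5/x, MU_y = 1. Tangency: 5/x = P_x/P_y.
So x*(P_x,P_y) = 5·P_y/P_x, independent of income; and y* = (M − 5·P_y)/P_y.
At the given prices: x* = 5·13.26/9 = 7.3667.

x* = 7.3667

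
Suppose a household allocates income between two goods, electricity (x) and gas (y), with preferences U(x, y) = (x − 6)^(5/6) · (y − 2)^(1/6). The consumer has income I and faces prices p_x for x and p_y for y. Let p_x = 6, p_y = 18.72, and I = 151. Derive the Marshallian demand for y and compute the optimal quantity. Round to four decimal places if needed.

Substituting into the budget: x* = 6 + 5/6·(I − 6·p_x − 2·p_y)/p_x, and y* = 2 + 1/6·(…)/p_y.
Discretionary income = 151 − 6·6 − 2·18.72 = 77.56; y* = 2 + 1/6·77.56/18.72 = 2.6905.

y* = 2.6905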